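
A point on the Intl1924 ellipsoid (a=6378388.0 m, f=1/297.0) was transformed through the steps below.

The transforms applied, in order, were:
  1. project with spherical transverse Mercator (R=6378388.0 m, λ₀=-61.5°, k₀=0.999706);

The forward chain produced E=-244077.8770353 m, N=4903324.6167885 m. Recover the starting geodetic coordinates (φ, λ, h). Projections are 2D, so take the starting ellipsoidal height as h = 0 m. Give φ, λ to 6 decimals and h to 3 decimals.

start: E=-244077.8770, N=4903324.6168 m
→ tm⁻¹: φ=44.01795600°, λ=-64.54970800°

φ=44.017956°, λ=-64.549708°, h=0.000 m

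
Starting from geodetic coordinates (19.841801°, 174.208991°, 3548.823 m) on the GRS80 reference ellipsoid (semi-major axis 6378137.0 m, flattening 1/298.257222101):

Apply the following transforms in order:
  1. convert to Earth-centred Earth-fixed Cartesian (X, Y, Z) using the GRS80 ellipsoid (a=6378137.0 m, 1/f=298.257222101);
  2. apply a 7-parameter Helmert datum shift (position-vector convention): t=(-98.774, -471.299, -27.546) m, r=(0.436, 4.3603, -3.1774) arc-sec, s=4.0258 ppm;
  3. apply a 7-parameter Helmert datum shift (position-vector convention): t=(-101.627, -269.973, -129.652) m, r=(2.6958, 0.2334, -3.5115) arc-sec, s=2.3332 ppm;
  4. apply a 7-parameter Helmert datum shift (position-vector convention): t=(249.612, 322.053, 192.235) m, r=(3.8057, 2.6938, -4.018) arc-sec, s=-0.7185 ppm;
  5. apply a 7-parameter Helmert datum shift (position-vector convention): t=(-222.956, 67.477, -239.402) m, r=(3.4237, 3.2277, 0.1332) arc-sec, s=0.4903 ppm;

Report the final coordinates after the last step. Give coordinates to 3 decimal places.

start: φ=19.841801°, λ=174.208991°, h=3548.823 m
→ ECEF (a=6378137.000, f=1/298.257222101): X=-5974494.7363, Y=605919.8536, Z=2152436.1165
→ Helmert 7p (PV): X=-5974562.7272, Y=605538.4784, Z=2152544.8139
→ Helmert 7p (PV): X=-5974665.5495, Y=605343.4978, Z=2152434.8590
→ Helmert 7p (PV): X=-5974371.7422, Y=605741.7876, Z=2152714.7449
→ Helmert 7p (PV): X=-5974564.3322, Y=605769.9715, Z=2152579.9418

X=-5974564.332 m, Y=605769.972 m, Z=2152579.942 m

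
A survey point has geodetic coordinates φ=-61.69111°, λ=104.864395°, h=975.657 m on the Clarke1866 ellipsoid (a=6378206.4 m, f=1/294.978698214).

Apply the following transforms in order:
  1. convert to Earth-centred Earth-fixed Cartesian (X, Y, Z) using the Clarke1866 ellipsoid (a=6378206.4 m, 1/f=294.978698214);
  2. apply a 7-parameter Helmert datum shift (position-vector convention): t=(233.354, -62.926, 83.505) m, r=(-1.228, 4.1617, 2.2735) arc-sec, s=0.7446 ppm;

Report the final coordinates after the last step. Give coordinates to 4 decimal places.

X=-778008.5286 m, Y=2931527.9789 m, Z=-5592858.3255 m

start: φ=-61.691110°, λ=104.864395°, h=975.657 m
→ ECEF (a=6378206.400, f=1/294.978698214): X=-778096.1441, Y=2931630.5960, Z=-5592935.9117
→ Helmert 7p (PV): X=-778008.5286, Y=2931527.9789, Z=-5592858.3255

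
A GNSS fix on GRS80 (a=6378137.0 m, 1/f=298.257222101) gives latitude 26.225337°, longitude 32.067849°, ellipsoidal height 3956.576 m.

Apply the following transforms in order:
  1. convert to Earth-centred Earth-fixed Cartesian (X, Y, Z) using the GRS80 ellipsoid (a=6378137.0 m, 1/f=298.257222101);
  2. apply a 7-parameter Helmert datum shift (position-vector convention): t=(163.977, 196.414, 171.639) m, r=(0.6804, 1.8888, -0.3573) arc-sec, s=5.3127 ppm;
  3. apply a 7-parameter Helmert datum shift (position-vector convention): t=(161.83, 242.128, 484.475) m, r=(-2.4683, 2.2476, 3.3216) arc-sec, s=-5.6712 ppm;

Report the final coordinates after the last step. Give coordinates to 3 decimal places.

start: φ=26.225337°, λ=32.067849°, h=3956.576 m
→ ECEF (a=6378137.000, f=1/298.257222101): X=4854770.5496, Y=3041596.9634, Z=2803227.2036
→ Helmert 7p (PV): X=4854991.2571, Y=3041791.8798, Z=2803379.3124
→ Helmert 7p (PV): X=4855107.1174, Y=3042128.4863, Z=2803758.5861

X=4855107.117 m, Y=3042128.486 m, Z=2803758.586 m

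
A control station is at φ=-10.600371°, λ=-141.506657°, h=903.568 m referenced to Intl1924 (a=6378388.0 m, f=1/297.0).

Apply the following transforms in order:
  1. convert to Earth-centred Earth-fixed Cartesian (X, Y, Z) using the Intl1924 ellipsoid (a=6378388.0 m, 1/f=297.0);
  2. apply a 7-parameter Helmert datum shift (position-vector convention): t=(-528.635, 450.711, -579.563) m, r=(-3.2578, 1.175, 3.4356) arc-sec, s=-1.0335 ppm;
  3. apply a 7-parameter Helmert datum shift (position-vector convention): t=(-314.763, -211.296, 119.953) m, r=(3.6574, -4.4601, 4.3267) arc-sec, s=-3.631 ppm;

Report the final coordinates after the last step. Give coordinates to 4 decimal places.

start: φ=-10.600371°, λ=-141.506657°, h=903.568 m
→ ECEF (a=6378388.000, f=1/297.0): X=-4908296.4053, Y=-3903304.2329, Z=-1165764.4256
→ Helmert 7p (PV): X=-4908761.5940, Y=-3902949.6540, Z=-1166253.1736
→ Helmert 7p (PV): X=-4908951.4456, Y=-3903229.0669, Z=-1166304.3338

X=-4908951.4456 m, Y=-3903229.0669 m, Z=-1166304.3338 m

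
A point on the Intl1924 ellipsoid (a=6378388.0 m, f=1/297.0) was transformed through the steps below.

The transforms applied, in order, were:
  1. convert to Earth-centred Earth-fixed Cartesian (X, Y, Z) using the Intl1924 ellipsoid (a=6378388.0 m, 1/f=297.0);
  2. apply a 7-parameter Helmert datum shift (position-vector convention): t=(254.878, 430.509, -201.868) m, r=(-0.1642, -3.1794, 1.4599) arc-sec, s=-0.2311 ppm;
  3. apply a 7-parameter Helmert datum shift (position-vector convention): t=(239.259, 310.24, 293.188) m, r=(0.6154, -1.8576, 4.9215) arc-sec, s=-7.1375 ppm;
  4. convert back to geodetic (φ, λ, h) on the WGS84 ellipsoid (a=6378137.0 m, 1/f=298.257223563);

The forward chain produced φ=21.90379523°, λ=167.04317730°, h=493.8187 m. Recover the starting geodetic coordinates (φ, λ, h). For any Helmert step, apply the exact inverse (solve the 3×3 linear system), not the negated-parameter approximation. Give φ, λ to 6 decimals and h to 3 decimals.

φ=21.903878°, λ=167.049288°, h=561.494 m

start: φ=21.903795°, λ=167.043177°, h=493.819 m
→ ECEF (a=6378137.000, f=1/298.257223563): X=-5770174.9303, Y=1327570.5550, Z=2364716.7399
→ Helmert⁻¹: X=-5770402.4094, Y=1327414.5254, Z=2364488.4353
→ Helmert⁻¹: X=-5770612.7774, Y=1327023.2837, Z=2364780.8554
→ geod (Bowring, a=6378388.000): φ=21.90387800°, λ=167.04928800°, h=561.4940 m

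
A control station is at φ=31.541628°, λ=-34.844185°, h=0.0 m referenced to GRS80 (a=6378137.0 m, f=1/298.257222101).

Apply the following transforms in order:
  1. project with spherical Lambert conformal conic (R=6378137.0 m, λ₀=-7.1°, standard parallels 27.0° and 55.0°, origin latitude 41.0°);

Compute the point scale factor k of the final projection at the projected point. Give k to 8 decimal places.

start: φ=31.541628°, λ=-34.844185°, h=0.000 m
→ into lcc (λ₀=-7.1°): φ=31.54162800°, λ−λ₀=-27.74418500°
scale k = 0.98432807

0.98432807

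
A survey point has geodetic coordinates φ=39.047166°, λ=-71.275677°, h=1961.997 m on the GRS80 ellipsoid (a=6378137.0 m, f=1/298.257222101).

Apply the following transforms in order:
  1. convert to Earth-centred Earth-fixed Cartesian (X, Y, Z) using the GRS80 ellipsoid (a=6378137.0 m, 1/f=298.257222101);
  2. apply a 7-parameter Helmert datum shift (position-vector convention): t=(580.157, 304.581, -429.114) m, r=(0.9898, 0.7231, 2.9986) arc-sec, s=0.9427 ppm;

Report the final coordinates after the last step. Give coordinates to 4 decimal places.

X=1593397.6346 m, Y=-4698655.2646 m, Z=3997167.4415 m

start: φ=39.047166°, λ=-71.275677°, h=1961.997 m
→ ECEF (a=6378137.000, f=1/298.257222101): X=1592733.6500, Y=-4698959.3871, Z=3997620.9195
→ Helmert 7p (PV): X=1593397.6346, Y=-4698655.2646, Z=3997167.4415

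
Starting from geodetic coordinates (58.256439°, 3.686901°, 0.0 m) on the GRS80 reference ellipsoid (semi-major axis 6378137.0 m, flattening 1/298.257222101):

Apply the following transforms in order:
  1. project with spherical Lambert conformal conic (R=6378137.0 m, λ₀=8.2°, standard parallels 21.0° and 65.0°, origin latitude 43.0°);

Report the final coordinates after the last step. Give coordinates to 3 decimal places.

E=-252620.312 m, N=1594542.834 m

start: φ=58.256439°, λ=3.686901°, h=0.000 m
→ lcc (R=6378137.0, λ₀=8.2°): E=-252620.3117, N=1594542.8340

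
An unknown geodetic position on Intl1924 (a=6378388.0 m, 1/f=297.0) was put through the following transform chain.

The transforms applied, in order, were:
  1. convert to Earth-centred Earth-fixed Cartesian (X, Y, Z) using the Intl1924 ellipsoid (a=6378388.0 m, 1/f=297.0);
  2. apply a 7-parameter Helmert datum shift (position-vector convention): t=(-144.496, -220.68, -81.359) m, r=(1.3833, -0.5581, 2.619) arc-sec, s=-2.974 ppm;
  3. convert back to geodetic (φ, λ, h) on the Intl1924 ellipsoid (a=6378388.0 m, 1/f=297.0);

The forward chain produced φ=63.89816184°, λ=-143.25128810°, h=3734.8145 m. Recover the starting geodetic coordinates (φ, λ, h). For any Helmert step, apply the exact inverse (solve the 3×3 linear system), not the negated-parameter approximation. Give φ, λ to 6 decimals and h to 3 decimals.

start: φ=63.898162°, λ=-143.251288°, h=3734.814 m
→ ECEF (a=6378388.000, f=1/297.0): X=-2256022.2149, Y=-1684572.6921, Z=5708210.5926
→ Helmert⁻¹: X=-2255890.3685, Y=-1684290.0953, Z=5708326.3276
→ geod (Bowring, a=6378388.000): φ=63.90083000°, λ=-143.25429100°, h=3717.8850 m

φ=63.900830°, λ=-143.254291°, h=3717.885 m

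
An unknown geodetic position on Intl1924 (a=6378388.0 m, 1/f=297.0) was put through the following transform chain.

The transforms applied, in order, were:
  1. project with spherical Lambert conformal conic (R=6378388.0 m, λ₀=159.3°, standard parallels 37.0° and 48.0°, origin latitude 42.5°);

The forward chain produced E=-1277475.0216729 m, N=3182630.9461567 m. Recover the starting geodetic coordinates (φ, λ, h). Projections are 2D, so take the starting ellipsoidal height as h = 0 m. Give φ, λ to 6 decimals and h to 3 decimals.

φ=68.257825°, λ=131.396834°, h=0.000 m

start: E=-1277475.0217, N=3182630.9462 m
→ lcc⁻¹: φ=68.25782500°, λ=131.39683400°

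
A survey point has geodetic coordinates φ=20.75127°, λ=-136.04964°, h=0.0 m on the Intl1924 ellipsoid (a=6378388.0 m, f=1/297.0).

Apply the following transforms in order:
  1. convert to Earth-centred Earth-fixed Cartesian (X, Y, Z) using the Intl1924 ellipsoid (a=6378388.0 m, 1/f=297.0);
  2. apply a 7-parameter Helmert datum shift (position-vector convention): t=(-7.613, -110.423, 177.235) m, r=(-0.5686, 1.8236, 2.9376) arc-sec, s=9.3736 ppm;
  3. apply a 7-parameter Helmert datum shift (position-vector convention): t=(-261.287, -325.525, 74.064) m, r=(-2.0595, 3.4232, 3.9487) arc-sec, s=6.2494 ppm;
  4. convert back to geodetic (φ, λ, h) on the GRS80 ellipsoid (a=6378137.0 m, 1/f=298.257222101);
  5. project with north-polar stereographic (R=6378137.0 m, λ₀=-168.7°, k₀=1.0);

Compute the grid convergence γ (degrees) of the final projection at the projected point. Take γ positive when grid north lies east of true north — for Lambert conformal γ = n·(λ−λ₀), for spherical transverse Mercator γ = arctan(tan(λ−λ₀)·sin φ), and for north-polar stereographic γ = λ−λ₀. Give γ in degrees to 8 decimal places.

start: φ=20.751270°, λ=-136.049640°, h=0.000 m
→ ECEF (a=6378388.000, f=1/297.0): X=-4295979.1323, Y=-4141391.9509, Z=2245692.9165
→ Helmert 7p (PV): X=-4295948.1778, Y=-4141596.1864, Z=2245940.5996
→ Helmert 7p (PV): X=-4296119.7512, Y=-4142007.4101, Z=2246141.3490
→ geod (Bowring, a=6378137.000): φ=20.75282090°, λ=-136.04632283°, h=892.5697 m
→ into stereo (λ₀=-168.7°): φ=20.75282090°, λ−λ₀=32.65367717°
convergence γ = 32.65367717°

32.65367717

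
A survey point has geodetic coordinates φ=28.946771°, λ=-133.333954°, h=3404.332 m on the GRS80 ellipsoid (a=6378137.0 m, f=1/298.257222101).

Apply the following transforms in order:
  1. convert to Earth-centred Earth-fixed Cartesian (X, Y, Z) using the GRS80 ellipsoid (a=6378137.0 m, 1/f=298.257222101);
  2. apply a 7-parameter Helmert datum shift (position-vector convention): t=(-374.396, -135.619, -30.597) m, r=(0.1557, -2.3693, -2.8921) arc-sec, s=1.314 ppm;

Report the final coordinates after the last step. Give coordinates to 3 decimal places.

start: φ=28.946771°, λ=-133.333954°, h=3404.332 m
→ ECEF (a=6378137.000, f=1/298.257222101): X=-3835225.5486, Y=-4065013.3703, Z=3070387.6054
→ Helmert 7p (PV): X=-3835697.2496, Y=-4065102.8736, Z=3070313.9203

X=-3835697.250 m, Y=-4065102.874 m, Z=3070313.920 m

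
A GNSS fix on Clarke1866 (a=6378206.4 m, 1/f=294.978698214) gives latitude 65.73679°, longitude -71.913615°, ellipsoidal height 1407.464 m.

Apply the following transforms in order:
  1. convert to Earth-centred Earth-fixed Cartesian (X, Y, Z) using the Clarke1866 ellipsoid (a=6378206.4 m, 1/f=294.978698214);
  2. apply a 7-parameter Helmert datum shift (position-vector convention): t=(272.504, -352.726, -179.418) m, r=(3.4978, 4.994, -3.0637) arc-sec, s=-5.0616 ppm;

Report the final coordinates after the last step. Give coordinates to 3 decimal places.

X=816537.443 m, Y=-2499524.060 m, Z=5792770.496 m

start: φ=65.736790°, λ=-71.913615°, h=1407.464 m
→ ECEF (a=6378206.400, f=1/294.978698214): X=816165.9311, Y=-2499073.6239, Z=5793041.3748
→ Helmert 7p (PV): X=816537.4430, Y=-2499524.0601, Z=5792770.4956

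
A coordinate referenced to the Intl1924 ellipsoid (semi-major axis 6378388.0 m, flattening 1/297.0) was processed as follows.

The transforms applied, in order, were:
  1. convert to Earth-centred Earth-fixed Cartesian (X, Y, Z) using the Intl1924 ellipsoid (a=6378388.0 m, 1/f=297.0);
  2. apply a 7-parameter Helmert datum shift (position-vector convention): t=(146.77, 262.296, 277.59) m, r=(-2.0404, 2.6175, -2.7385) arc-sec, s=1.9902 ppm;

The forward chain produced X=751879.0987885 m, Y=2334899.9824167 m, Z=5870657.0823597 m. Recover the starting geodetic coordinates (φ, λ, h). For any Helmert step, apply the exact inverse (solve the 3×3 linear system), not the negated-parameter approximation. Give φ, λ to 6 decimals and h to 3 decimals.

φ=67.462406°, λ=72.153910°, h=2050.504 m

start: X=751879.0988, Y=2334899.9824, Z=5870657.0824 m
→ Helmert⁻¹: X=751625.3419, Y=2334584.9483, Z=5870400.4413
→ geod (Bowring, a=6378388.000): φ=67.46240600°, λ=72.15391000°, h=2050.5040 m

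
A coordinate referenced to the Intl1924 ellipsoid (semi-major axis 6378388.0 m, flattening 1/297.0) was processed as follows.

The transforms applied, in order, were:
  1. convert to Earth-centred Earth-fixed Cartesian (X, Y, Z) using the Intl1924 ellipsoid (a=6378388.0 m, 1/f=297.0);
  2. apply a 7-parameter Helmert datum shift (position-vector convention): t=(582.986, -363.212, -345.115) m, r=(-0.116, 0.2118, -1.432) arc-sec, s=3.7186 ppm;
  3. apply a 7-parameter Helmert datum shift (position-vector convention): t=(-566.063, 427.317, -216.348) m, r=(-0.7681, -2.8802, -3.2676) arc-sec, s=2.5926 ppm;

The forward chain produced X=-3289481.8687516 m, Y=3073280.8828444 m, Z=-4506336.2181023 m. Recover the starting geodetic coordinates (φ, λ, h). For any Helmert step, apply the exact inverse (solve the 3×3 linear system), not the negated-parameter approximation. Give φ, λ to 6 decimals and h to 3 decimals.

start: X=-3289481.8688, Y=3073280.8828, Z=-4506336.2181 m
→ Helmert⁻¹: X=-3289018.8784, Y=3072810.2752, Z=-4506050.8183
→ Helmert⁻¹: X=-3289606.3405, Y=3073141.7550, Z=-4505690.5981
→ geod (Bowring, a=6378388.000): φ=-45.21828600°, λ=136.94848600°, h=1606.1530 m

φ=-45.218286°, λ=136.948486°, h=1606.153 m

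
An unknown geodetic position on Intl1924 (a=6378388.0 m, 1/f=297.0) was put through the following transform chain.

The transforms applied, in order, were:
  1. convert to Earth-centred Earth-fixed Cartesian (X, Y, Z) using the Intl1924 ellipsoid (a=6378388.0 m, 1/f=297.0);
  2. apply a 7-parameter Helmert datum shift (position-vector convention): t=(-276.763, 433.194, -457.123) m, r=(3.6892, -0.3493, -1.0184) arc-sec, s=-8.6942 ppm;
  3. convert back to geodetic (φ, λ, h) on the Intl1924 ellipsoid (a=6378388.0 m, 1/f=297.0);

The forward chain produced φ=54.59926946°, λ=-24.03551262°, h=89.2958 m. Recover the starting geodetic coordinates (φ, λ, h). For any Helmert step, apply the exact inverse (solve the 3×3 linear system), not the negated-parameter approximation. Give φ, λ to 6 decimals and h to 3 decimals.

φ=54.598832°, λ=-24.038243°, h=766.002 m

start: φ=54.599269°, λ=-24.035513°, h=89.296 m
→ ECEF (a=6378388.000, f=1/297.0): X=3382178.4811, Y=-1508355.4375, Z=5175847.0412
→ Helmert⁻¹: X=3382500.8669, Y=-1508692.4655, Z=5176370.4244
→ geod (Bowring, a=6378388.000): φ=54.59883200°, λ=-24.03824300°, h=766.0020 m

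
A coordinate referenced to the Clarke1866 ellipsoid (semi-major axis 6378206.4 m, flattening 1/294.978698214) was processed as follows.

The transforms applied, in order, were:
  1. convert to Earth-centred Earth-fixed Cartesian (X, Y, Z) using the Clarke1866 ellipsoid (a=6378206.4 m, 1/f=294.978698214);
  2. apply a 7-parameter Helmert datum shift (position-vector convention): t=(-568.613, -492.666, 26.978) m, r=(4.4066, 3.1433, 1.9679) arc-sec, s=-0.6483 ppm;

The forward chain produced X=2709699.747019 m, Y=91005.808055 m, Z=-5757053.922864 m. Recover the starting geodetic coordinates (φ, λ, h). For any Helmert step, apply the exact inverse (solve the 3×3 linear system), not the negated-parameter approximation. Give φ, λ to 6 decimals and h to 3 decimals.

φ=-64.926496°, λ=1.930361°, h=3306.600 m

start: X=2709699.7470, Y=91005.8081, Z=-5757053.9229 m
→ Helmert⁻¹: X=2710358.7211, Y=91349.6824, Z=-5757045.2812
→ geod (Bowring, a=6378206.400): φ=-64.92649600°, λ=1.93036100°, h=3306.6000 m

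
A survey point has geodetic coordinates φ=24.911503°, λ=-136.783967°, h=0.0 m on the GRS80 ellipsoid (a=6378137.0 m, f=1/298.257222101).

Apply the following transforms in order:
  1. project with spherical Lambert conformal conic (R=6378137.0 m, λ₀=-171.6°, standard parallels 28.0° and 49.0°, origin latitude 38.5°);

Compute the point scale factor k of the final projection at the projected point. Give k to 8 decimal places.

1.01092939

start: φ=24.911503°, λ=-136.783967°, h=0.000 m
→ into lcc (λ₀=-171.6°): φ=24.91150300°, λ−λ₀=34.81603300°
scale k = 1.01092939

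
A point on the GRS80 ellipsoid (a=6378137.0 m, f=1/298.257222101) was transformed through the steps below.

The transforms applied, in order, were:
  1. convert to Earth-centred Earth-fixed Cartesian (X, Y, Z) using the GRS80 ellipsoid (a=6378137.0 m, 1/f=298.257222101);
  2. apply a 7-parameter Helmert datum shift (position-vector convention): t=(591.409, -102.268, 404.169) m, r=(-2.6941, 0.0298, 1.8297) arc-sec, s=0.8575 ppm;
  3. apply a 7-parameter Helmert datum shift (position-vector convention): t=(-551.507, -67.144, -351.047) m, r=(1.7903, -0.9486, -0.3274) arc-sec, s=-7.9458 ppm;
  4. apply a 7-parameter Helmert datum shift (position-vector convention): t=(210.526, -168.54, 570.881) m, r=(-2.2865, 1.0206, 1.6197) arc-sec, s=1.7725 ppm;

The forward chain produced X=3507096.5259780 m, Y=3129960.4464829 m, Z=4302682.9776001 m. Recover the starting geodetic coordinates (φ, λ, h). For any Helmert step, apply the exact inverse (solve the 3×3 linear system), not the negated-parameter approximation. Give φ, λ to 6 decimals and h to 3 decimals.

φ=42.656728°, λ=41.751442°, h=3833.095 m

start: X=3507096.5260, Y=3129960.4465, Z=4302682.9776 m
→ Helmert⁻¹: X=3506883.0757, Y=3130048.2099, Z=4302156.5206
→ Helmert⁻¹: X=3507477.2708, Y=3130183.1368, Z=4302498.4553
→ Helmert⁻¹: X=3506909.9999, Y=3130195.4203, Z=4302131.9885
→ geod (Bowring, a=6378137.000): φ=42.65672800°, λ=41.75144200°, h=3833.0950 m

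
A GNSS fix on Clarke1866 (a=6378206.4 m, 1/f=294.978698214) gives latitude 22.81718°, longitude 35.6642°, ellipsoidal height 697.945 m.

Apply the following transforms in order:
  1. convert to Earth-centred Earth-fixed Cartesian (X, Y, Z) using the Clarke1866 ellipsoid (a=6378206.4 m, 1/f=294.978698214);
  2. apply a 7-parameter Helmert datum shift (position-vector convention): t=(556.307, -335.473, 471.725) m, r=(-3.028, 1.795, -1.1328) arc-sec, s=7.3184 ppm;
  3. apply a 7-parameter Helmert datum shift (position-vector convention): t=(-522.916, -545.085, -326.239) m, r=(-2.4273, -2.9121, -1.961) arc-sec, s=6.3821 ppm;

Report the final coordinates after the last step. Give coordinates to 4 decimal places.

start: φ=22.817180°, λ=35.664200°, h=697.945 m
→ ECEF (a=6378206.400, f=1/294.978698214): X=4779411.9616, Y=3429829.6420, Z=2458197.5440
→ Helmert 7p (PV): X=4780043.4753, Y=3429529.1083, Z=2458595.3156
→ Helmert 7p (PV): X=4779548.9601, Y=3428989.3984, Z=2458311.8953

X=4779548.9601 m, Y=3428989.3984 m, Z=2458311.8953 m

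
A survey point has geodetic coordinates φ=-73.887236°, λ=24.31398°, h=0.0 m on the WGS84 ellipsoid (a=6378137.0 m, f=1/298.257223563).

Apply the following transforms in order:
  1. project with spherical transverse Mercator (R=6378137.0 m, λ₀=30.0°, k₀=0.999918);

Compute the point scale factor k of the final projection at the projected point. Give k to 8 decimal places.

1.00029622

start: φ=-73.887236°, λ=24.313980°, h=0.000 m
→ into tm (λ₀=30.0°): φ=-73.88723600°, λ−λ₀=-5.68602000°
scale k = 1.00029622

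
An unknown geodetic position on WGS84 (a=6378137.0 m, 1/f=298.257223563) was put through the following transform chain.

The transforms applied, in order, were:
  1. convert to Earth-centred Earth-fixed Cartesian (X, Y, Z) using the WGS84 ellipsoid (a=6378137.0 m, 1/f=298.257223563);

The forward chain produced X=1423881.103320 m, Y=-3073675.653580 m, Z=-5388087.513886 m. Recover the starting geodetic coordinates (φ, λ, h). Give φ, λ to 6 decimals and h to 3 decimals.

φ=-58.015732°, λ=-65.144056°, h=1675.882 m

start: X=1423881.1033, Y=-3073675.6536, Z=-5388087.5139 m
→ geod (Bowring, a=6378137.000): φ=-58.01573200°, λ=-65.14405600°, h=1675.8820 m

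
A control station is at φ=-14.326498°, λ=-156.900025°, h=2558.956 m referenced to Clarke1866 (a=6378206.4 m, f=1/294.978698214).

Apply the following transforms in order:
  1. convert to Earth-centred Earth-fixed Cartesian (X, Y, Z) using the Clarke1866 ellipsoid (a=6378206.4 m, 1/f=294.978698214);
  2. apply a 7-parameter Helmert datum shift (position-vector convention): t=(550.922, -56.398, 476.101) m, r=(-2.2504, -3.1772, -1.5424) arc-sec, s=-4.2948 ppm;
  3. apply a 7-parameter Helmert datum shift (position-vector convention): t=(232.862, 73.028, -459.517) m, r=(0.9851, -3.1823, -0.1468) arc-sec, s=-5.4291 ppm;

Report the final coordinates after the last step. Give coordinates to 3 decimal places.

X=-5686954.082 m, Y=-2425981.420 m, Z=-1568672.918 m

start: φ=-14.326498°, λ=-156.900025°, h=2558.956 m
→ ECEF (a=6378206.400, f=1/294.978698214): X=-5687821.6571, Y=-2426058.5962, Z=-1568544.2789
→ Helmert 7p (PV): X=-5687240.2875, Y=-2426079.1559, Z=-1568122.5846
→ Helmert 7p (PV): X=-5686954.0823, Y=-2425981.4197, Z=-1568672.9183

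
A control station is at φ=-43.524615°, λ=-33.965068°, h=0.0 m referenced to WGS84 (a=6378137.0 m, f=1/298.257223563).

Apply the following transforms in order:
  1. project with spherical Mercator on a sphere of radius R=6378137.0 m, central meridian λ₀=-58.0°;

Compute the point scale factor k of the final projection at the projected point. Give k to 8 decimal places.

1.37916087

start: φ=-43.524615°, λ=-33.965068°, h=0.000 m
→ into merc (λ₀=-58.0°): φ=-43.52461500°, λ−λ₀=24.03493200°
scale k = 1.37916087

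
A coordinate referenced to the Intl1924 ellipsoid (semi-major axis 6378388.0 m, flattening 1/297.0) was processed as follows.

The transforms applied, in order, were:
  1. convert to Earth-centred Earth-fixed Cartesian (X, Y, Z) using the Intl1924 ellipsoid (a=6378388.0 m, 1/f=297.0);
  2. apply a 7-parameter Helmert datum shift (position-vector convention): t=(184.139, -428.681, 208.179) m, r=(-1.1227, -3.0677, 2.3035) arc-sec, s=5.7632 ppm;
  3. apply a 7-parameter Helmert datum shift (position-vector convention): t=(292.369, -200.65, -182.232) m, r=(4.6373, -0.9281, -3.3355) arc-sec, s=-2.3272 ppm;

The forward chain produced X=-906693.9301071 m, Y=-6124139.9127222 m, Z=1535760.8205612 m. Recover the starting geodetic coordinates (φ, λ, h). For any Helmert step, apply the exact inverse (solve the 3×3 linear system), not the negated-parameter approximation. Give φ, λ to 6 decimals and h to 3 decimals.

φ=14.024677°, λ=-98.426296°, h=836.477 m

start: X=-906693.9301, Y=-6124139.9127, Z=1535760.8206 m
→ Helmert⁻¹: X=-906882.4682, Y=-6123933.6448, Z=1536088.3875
→ Helmert⁻¹: X=-907106.9225, Y=-6123467.9024, Z=1535851.5180
→ geod (Bowring, a=6378388.000): φ=14.02467700°, λ=-98.42629600°, h=836.4770 m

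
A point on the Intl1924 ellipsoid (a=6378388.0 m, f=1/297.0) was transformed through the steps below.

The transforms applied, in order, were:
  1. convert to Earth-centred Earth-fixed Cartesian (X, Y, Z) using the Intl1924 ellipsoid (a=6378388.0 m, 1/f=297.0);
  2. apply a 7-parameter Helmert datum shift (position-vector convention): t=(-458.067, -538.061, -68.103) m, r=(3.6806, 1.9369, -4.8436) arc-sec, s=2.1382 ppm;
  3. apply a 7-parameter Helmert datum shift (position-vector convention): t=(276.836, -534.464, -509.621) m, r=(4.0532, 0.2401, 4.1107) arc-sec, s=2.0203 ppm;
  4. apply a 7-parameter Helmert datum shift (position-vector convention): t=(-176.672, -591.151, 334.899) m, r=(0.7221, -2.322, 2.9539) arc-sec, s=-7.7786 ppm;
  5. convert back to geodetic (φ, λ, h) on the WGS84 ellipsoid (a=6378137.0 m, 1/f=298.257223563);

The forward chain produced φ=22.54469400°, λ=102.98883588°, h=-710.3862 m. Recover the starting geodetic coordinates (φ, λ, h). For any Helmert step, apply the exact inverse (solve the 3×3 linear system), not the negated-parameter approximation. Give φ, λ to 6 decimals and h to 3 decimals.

φ=22.539677°, λ=102.980961°, h=590.567 m

start: φ=22.544694°, λ=102.988836°, h=-710.386 m
→ ECEF (a=6378137.000, f=1/298.257223563): X=-1324510.7313, Y=5742190.7146, Z=2429956.4287
→ Helmert⁻¹: X=-1324234.7666, Y=5742854.0067, Z=2429635.2315
→ Helmert⁻¹: X=-1324397.2928, Y=5743451.0127, Z=2430025.5397
→ Helmert⁻¹: X=-1324094.0961, Y=5743989.0596, Z=2429973.5170
→ geod (Bowring, a=6378388.000): φ=22.53967700°, λ=102.98096100°, h=590.5670 m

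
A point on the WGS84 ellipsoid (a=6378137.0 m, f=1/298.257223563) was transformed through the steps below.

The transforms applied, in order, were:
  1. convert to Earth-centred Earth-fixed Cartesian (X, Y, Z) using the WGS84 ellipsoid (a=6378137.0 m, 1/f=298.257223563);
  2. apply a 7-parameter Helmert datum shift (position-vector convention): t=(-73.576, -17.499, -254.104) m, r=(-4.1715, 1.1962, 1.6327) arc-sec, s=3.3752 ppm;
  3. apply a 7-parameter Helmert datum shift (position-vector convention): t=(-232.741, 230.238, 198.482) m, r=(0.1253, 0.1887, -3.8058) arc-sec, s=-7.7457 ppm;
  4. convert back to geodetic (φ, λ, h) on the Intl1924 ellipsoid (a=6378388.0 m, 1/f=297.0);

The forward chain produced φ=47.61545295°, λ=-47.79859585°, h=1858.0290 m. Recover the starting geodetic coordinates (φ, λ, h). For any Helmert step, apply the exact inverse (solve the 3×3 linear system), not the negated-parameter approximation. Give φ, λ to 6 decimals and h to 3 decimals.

φ=47.611984°, λ=-47.798007°, h=2372.910 m

start: φ=47.615453°, λ=-47.798596°, h=1858.029 m
→ ECEF (a=6378388.000, f=1/297.0): X=2894422.2850, Y=-3191945.8313, Z=4689619.9436
→ Helmert⁻¹: X=2894732.0555, Y=-3192144.5356, Z=4689462.3721
→ Helmert⁻¹: X=2894743.3958, Y=-3192234.0196, Z=4689652.8753
→ geod (Bowring, a=6378137.000): φ=47.61198400°, λ=-47.79800700°, h=2372.9100 m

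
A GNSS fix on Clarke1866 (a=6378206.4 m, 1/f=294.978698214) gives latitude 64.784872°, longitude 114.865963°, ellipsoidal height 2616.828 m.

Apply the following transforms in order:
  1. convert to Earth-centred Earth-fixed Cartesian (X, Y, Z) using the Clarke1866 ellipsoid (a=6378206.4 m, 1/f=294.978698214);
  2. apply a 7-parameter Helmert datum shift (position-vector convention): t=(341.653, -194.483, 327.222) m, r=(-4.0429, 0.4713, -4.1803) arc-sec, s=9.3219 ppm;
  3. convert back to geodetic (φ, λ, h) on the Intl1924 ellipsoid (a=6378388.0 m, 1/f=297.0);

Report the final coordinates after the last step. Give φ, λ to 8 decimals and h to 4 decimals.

φ=64.78674209°, λ=114.85875811°, h=2534.0678 m

start: φ=64.784872°, λ=114.865963°, h=2616.828 m
→ ECEF (a=6378206.400, f=1/294.978698214): X=-1146234.6671, Y=2473197.3044, Z=5749708.5280
→ Helmert 7p (PV): X=-1145840.4375, Y=2473161.8052, Z=5750043.4909
→ geod (Bowring, a=6378388.000): φ=64.78674209°, λ=114.85875811°, h=2534.0678 m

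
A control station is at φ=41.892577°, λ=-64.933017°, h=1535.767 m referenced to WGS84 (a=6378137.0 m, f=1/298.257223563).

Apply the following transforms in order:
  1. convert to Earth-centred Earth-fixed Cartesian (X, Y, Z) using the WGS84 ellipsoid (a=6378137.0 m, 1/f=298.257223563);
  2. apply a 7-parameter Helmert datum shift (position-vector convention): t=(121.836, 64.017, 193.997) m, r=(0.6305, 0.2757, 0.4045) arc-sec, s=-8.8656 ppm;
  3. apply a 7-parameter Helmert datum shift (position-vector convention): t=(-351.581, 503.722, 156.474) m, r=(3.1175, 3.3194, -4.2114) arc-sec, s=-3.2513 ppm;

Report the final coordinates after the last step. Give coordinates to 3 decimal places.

X=2014800.333 m, Y=-4307647.999 m, Z=4237940.571 m

start: φ=41.892577°, λ=-64.933017°, h=1535.767 m
→ ECEF (a=6378137.000, f=1/298.257223563): X=2015060.1412, Y=-4308153.7414, Z=4237754.8530
→ Helmert 7p (PV): X=2015178.2253, Y=-4308060.5320, Z=4237895.4175
→ Helmert 7p (PV): X=2014800.3328, Y=-4307647.9995, Z=4237940.5708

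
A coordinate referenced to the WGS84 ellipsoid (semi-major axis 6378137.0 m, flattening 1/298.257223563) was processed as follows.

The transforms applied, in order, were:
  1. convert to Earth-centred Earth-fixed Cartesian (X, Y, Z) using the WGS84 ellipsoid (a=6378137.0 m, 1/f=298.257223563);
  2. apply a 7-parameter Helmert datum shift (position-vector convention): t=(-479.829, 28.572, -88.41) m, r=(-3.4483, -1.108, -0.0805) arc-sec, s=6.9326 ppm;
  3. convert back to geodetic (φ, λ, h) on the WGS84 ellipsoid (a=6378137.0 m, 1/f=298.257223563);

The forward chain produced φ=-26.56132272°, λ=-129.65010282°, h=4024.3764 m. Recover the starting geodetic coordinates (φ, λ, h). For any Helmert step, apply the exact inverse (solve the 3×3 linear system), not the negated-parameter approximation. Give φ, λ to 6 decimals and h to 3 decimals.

start: φ=-26.561323°, λ=-129.650103°, h=4024.376 m
→ ECEF (a=6378137.000, f=1/298.257223563): X=-3645059.6155, Y=-4398283.5619, Z=-2836623.2492
→ Helmert⁻¹: X=-3644568.0410, Y=-4398235.6435, Z=-2836569.1260
→ geod (Bowring, a=6378137.000): φ=-26.56230000°, λ=-129.64661300°, h=3686.6180 m

φ=-26.562300°, λ=-129.646613°, h=3686.618 m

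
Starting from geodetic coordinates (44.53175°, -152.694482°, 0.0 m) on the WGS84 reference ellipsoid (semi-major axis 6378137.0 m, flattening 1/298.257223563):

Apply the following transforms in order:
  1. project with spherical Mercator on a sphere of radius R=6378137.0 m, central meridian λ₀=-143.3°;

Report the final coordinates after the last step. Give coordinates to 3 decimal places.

start: φ=44.531750°, λ=-152.694482°, h=0.000 m
→ merc (R=6378137.0, λ₀=-143.3°): E=-1045788.9525, N=5548103.8873

E=-1045788.953 m, N=5548103.887 m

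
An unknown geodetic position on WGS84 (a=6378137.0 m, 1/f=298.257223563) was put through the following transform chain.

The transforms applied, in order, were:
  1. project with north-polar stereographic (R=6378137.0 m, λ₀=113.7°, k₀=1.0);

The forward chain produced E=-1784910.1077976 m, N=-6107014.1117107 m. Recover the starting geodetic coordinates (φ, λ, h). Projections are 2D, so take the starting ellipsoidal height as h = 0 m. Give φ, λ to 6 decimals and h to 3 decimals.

start: E=-1784910.1078, N=-6107014.1117 m
→ stereo⁻¹: φ=36.98226100°, λ=97.40782900°

φ=36.982261°, λ=97.407829°, h=0.000 m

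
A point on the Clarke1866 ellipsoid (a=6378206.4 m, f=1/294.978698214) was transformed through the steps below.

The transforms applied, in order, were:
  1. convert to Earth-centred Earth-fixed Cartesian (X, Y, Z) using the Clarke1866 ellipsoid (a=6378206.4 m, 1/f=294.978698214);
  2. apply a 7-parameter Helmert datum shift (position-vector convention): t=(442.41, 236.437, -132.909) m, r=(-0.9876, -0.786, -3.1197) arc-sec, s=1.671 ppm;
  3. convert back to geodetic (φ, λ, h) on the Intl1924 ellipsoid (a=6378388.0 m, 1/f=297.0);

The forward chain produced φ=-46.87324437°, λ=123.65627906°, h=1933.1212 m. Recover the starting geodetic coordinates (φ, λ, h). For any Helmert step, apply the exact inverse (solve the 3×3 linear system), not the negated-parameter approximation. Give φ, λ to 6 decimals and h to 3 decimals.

start: φ=-46.873244°, λ=123.656279°, h=1933.121 m
→ ECEF (a=6378388.000, f=1/297.0): X=-2421623.2195, Y=3637080.1971, Z=-4633639.3635
→ Helmert⁻¹: X=-2422134.2446, Y=3636823.2339, Z=-4633472.0689
→ geod (Bowring, a=6378206.400): φ=-46.87307600°, λ=123.66372400°, h=2117.9760 m

φ=-46.873076°, λ=123.663724°, h=2117.976 m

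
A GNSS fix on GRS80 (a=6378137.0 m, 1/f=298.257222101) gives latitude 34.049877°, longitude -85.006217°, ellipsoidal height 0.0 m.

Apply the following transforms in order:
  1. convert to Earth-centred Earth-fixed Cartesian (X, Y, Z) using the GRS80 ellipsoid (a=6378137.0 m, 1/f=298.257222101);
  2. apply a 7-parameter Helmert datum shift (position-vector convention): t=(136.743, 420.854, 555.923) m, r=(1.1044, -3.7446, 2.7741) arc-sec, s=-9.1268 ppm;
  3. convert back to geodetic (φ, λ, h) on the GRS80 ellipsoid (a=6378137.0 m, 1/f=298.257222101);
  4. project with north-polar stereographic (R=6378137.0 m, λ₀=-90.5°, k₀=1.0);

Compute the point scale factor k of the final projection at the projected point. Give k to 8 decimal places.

1.28205040

start: φ=34.049877°, λ=-85.006217°, h=0.000 m
→ ECEF (a=6378137.000, f=1/298.257222101): X=460496.2124, Y=-5270081.9376, Z=3551031.8655
→ Helmert 7p (PV): X=460635.1644, Y=-5269625.8044, Z=3551535.5216
→ geod (Bowring, a=6378137.000): φ=34.05587182°, λ=-85.00428758°, h=-84.4315 m
→ into stereo (λ₀=-90.5°): φ=34.05587182°, λ−λ₀=5.49571242°
scale k = 1.28205040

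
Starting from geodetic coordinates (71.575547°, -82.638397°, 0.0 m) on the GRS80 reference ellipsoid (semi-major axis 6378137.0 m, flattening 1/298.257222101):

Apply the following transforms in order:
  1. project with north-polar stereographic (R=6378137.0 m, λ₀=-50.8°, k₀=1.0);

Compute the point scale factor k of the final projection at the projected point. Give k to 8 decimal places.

1.02630354

start: φ=71.575547°, λ=-82.638397°, h=0.000 m
→ into stereo (λ₀=-50.8°): φ=71.57554700°, λ−λ₀=-31.83839700°
scale k = 1.02630354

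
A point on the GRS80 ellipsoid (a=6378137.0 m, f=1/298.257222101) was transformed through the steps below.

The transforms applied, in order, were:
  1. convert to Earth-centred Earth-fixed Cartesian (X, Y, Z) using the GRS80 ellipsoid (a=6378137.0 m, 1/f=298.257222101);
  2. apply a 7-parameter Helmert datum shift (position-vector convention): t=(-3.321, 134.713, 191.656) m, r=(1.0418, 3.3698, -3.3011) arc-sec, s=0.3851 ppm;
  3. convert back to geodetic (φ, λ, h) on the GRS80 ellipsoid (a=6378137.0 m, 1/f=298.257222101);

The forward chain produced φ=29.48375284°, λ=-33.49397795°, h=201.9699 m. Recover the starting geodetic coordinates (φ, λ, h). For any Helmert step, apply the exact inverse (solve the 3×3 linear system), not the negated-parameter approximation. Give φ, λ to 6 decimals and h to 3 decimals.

φ=29.482849°, λ=-33.494355°, h=172.615 m

start: φ=29.483753°, λ=-33.493978°, h=201.970 m
→ ECEF (a=6378137.000, f=1/298.257222101): X=4634076.8424, Y=-3066528.1590, Z=3120786.5890
→ Helmert⁻¹: X=4634076.4734, Y=-3066571.7645, Z=3120684.9280
→ geod (Bowring, a=6378137.000): φ=29.48284900°, λ=-33.49435500°, h=172.6150 m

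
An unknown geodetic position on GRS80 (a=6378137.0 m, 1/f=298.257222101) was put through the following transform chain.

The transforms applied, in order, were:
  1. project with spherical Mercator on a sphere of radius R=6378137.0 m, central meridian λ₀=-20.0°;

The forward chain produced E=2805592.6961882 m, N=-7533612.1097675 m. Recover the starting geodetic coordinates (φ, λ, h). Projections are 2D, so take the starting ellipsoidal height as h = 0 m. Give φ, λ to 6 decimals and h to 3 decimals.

start: E=2805592.6962, N=-7533612.1098 m
→ merc⁻¹: φ=-55.87520300°, λ=5.20306800°

φ=-55.875203°, λ=5.203068°, h=0.000 m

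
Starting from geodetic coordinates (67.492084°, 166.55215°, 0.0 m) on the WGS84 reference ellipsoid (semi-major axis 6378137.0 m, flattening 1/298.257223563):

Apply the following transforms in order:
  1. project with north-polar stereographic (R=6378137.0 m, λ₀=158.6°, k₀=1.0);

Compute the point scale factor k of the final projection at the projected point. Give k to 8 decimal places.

start: φ=67.492084°, λ=166.552150°, h=0.000 m
→ into stereo (λ₀=158.6°): φ=67.49208400°, λ−λ₀=7.95215000°
scale k = 1.03959470

1.03959470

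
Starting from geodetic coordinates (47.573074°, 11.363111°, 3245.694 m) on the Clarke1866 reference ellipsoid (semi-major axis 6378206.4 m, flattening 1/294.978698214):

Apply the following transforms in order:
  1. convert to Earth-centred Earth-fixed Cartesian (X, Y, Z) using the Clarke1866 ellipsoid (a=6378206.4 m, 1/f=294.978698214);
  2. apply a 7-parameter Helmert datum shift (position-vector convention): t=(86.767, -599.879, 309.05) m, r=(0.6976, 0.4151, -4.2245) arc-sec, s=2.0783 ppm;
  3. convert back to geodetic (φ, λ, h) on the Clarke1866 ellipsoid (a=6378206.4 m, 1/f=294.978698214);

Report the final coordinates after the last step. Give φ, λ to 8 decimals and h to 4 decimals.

start: φ=47.573074°, λ=11.363111°, h=3245.694 m
→ ECEF (a=6378206.400, f=1/294.978698214): X=4228652.7695, Y=849813.0876, Z=4687174.2849
→ Helmert 7p (PV): X=4228775.1627, Y=849112.5154, Z=4687487.4404
→ geod (Bowring, a=6378206.400): φ=47.57509249°, λ=11.35366677°, h=3464.7209 m

φ=47.57509249°, λ=11.35366677°, h=3464.7209 m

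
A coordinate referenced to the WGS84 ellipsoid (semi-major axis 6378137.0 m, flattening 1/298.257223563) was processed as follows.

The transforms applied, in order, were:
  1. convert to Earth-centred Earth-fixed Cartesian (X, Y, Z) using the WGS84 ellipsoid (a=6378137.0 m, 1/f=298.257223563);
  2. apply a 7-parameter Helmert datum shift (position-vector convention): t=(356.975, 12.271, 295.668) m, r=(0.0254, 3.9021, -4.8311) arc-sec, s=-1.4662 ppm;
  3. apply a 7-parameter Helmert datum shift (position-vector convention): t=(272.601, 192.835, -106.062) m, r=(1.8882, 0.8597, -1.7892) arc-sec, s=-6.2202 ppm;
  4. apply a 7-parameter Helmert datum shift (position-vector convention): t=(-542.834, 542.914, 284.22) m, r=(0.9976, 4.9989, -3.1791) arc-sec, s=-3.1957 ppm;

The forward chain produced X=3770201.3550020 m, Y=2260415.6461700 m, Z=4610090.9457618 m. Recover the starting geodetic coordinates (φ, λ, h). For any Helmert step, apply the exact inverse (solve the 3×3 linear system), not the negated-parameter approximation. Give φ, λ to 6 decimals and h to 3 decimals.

φ=46.556503°, λ=30.941829°, h=2495.852 m

start: X=3770201.3550, Y=2260415.6462, Z=4610090.9458 m
→ Helmert⁻¹: X=3770609.6845, Y=2259960.3652, Z=4609901.9091
→ Helmert⁻¹: X=3770321.7189, Y=2259856.4927, Z=4610031.6737
→ Helmert⁻¹: X=3769830.1315, Y=2259936.3991, Z=4609813.8035
→ geod (Bowring, a=6378137.000): φ=46.55650300°, λ=30.94182900°, h=2495.8520 m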